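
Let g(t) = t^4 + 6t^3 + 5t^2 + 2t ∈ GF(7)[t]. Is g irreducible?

Check for roots in GF(7): g(0) = 0 → root; g(1) = 0 → root; g(2) = 4; g(3) = 0 → root; g(4) = 0 → root; g(5) = 5; g(6) = 5.
g(0) = 0, so (t) divides g(t); g is reducible.

No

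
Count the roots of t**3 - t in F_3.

3

Write h(t) = t**3 - t.
Evaluate at each of the 3 elements of F_3:
h(0) = 0 → root; h(1) = 0 → root; h(2) = 0 → root.
Roots: {0, 1, 2}.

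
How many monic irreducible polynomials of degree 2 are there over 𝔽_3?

Gauss's count: N_{3}(2) = (1/2) Σ_{d|2} μ(2/d)·3^d.
Divisors of 2: 1, 2; μ(2/d) for each: -1, 1.
Σ = − 3^1 + 3^2 = 6.
N = 6/2 = 3.

3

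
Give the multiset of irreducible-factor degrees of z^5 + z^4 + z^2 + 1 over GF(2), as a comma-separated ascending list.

Write f(z) = z^5 + z^4 + z^2 + 1.
Roots in GF(2): f(0) = 1; f(1) = 0 → root.
Linear factors from roots: (z + 1).
Complete factorization: f(z) = (z + 1)·(z^4 + z + 1).
Factor degrees with multiplicity: 1 + 4 = 5.

1, 4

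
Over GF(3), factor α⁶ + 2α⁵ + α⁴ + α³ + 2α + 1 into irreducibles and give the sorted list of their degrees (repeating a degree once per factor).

Write h(α) = α⁶ + 2α⁵ + α⁴ + α³ + 2α + 1.
Roots in GF(3): h(0) = 1; h(1) = 2; h(2) = 1.
Complete factorization: h(α) = (α⁶ + 2α⁵ + α⁴ + α³ + 2α + 1).
Factor degrees with multiplicity: 6 = 6.

6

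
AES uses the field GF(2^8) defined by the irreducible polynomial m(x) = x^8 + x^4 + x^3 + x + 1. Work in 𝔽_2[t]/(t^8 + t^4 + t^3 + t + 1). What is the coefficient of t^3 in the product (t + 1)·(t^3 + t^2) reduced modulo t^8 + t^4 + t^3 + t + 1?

0

Multiply in 𝔽_2[t]: (t + 1)·(t^3 + t^2) = t^4 + t^2.
Reduced: t^4 + t^2.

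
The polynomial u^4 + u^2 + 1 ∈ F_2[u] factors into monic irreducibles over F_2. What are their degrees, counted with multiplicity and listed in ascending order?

2, 2

Write h(u) = u^4 + u^2 + 1.
Roots in F_2: h(0) = 1; h(1) = 1.
Complete factorization: h(u) = (u^2 + u + 1)^2.
Factor degrees with multiplicity: 2 + 2 = 4.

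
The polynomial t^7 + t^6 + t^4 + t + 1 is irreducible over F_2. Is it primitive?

Yes

Write f(t) = t^7 + t^6 + t^4 + t + 1.
|GF(2^7)^×| = 2^7 − 1 = 127. Prime factorization: 127 = 127.
f is primitive ⇔ t has order 127 in GF(2)[t]/(f), i.e. t^(127/q) ≠ 1 for each prime q | 127.
t^(1) mod f = t.
None equal 1, so t has full order 127; f is primitive.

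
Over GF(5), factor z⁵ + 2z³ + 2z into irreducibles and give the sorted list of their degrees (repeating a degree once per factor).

Write f(z) = z⁵ + 2z³ + 2z.
Roots in GF(5): f(0) = 0 → root; f(1) = 0 → root; f(2) = 2; f(3) = 3; f(4) = 0 → root.
Linear factors from roots: (z), (z + 4), (z + 1).
Complete factorization: f(z) = (z)·(z + 1)·(z + 4)·(z² + 3).
Factor degrees with multiplicity: 1 + 1 + 1 + 2 = 5.

1, 1, 1, 2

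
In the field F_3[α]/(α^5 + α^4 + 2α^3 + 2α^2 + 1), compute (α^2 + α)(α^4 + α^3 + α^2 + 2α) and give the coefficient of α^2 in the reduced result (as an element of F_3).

0

Multiply in F_3[α]: (α^2 + α)·(α^4 + α^3 + α^2 + 2α) = α^6 + 2α^5 + 2α^4 + 2α^2.
Reduce using α^5 ≡ 2α^4 + α^3 + α^2 + 2 (mod α^5 + α^4 + 2α^3 + 2α^2 + 1).
Reduced: 2α^4 + 2α^3 + 2α + 2.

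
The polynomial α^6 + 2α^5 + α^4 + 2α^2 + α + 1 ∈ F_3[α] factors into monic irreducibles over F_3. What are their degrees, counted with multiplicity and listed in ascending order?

6

Write f(α) = α^6 + 2α^5 + α^4 + 2α^2 + α + 1.
Roots in F_3: f(0) = 1; f(1) = 2; f(2) = 2.
Complete factorization: f(α) = (α^6 + 2α^5 + α^4 + 2α^2 + α + 1).
Factor degrees with multiplicity: 6 = 6.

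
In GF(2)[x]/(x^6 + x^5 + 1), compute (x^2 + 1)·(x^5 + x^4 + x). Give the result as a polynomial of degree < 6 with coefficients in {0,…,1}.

Multiply in GF(2)[x]: (x^2 + 1)·(x^5 + x^4 + x) = x^7 + x^6 + x^5 + x^4 + x^3 + x.
Reduce using x^6 ≡ x^5 + 1 (mod x^6 + x^5 + 1).
Reduced: x^5 + x^4 + x^3.

x^5 + x^4 + x^3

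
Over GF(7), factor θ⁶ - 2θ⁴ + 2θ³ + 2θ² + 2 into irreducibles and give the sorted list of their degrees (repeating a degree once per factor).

6

Write f(θ) = θ⁶ - 2θ⁴ + 2θ³ + 2θ² + 2.
Complete factorization: f(θ) = (θ⁶ - 2θ⁴ + 2θ³ + 2θ² + 2).
Factor degrees with multiplicity: 6 = 6.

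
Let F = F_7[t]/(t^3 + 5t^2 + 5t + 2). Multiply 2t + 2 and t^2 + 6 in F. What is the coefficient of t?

2

Multiply in F_7[t]: (2t + 2)·(t^2 + 6) = 2t^3 + 2t^2 + 5t + 5.
Reduce using t^3 ≡ 2t^2 + 2t + 5 (mod t^3 + 5t^2 + 5t + 2).
Reduced: 6t^2 + 2t + 1.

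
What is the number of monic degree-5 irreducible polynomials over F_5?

624

The number of monic irreducibles of degree 5 over GF(5) is (1/5)·Σ_{d∣5} μ(5/d) 5^d.
Divisors of 5: 1, 5; μ(5/d) for each: -1, 1.
Σ = − 5^1 + 5^5 = 3120.
N = 3120/5 = 624.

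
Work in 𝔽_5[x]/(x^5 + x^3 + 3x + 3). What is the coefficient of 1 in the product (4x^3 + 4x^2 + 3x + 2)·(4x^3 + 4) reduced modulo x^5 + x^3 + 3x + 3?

0

Multiply in 𝔽_5[x]: (4x^3 + 4x^2 + 3x + 2)·(4x^3 + 4) = x^6 + x^5 + 2x^4 + 4x^3 + x^2 + 2x + 3.
Reduce using x^5 ≡ 4x^3 + 2x + 2 (mod x^5 + x^3 + 3x + 3).
Reduced: x^4 + 3x^3 + 3x^2 + x.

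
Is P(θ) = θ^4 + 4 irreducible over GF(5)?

No

Check for roots in GF(5): P(0) = 4; P(1) = 0 → root; P(2) = 0 → root; P(3) = 0 → root; P(4) = 0 → root.
P(1) = 0, so (θ − 1) divides P(θ); P is reducible.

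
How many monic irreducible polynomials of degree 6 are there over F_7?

x^(7^6) − x is the product of all monic irreducibles of degree dividing 6; Möbius inversion gives N = (1/6) Σ μ(6/d)·7^d.
Divisors of 6: 1, 2, 3, 6; μ(6/d) for each: 1, -1, -1, 1.
Σ = 7^1 − 7^2 − 7^3 + 7^6 = 117264.
N = 117264/6 = 19544.

19544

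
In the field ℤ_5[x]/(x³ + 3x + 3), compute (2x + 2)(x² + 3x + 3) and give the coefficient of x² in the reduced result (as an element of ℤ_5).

3

Multiply in ℤ_5[x]: (2x + 2)·(x² + 3x + 3) = 2x³ + 3x² + 2x + 1.
Reduce using x³ ≡ 2x + 2 (mod x³ + 3x + 3).
Reduced: 3x² + x.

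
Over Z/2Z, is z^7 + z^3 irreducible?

No

Write P(z) = z^7 + z^3.
Check for roots in Z/2Z: P(0) = 0 → root; P(1) = 0 → root.
P(0) = 0, so (z) divides P(z); P is reducible.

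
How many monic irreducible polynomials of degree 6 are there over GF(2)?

9

The number of monic irreducibles of degree 6 over GF(2) is (1/6)·Σ_{d∣6} μ(6/d) 2^d.
Divisors of 6: 1, 2, 3, 6; μ(6/d) for each: 1, -1, -1, 1.
Σ = 2^1 − 2^2 − 2^3 + 2^6 = 54.
N = 54/6 = 9.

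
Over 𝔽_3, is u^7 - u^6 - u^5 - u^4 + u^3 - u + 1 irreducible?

Yes

Write h(u) = u^7 - u^6 - u^5 - u^4 + u^3 - u + 1.
Check for roots in 𝔽_3: h(0) = 1; h(1) = 2; h(2) = 2.
No roots, so no linear factors.
Monic irreducibles of degree 2 over GF(3): u^2 + 1, u^2 + u - 1, u^2 - u - 1.
None of them divide h (all give nonzero remainder).
Degree-3 irreducible divisors: test the 8 monic irreducibles of degree 3 over GF(3).
None of them divide h (all give nonzero remainder).
No irreducible factor of degree ≤ 3 exists, so h is irreducible over GF(3).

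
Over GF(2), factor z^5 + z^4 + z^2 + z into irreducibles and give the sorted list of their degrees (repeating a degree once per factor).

Write f(z) = z^5 + z^4 + z^2 + z.
Roots in GF(2): f(0) = 0 → root; f(1) = 0 → root.
Linear factors from roots: (z), (z + 1).
Complete factorization: f(z) = (z)·(z + 1)^2·(z^2 + z + 1).
Factor degrees with multiplicity: 1 + 1 + 1 + 2 = 5.

1, 1, 1, 2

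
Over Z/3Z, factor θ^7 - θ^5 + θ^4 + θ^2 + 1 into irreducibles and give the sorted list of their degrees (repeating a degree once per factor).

Write g(θ) = θ^7 - θ^5 + θ^4 + θ^2 + 1.
Roots in Z/3Z: g(0) = 1; g(1) = 0 → root; g(2) = 0 → root.
Linear factors from roots: (θ - 1), (θ + 1).
Complete factorization: g(θ) = (θ + 1)·(θ - 1)·(θ^2 - θ - 1)·(θ^3 + θ^2 - θ + 1).
Factor degrees with multiplicity: 1 + 1 + 2 + 3 = 7.

1, 1, 2, 3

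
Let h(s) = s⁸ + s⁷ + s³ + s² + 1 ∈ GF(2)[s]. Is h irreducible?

Yes

Check for roots in GF(2): h(0) = 1; h(1) = 1.
No roots, so no linear factors.
Monic irreducibles of degree 2 over GF(2): s² + s + 1.
None of them divide h (all give nonzero remainder).
Monic irreducibles of degree 3 over GF(2): s³ + s + 1, s³ + s² + 1.
None of them divide h (all give nonzero remainder).
Monic irreducibles of degree 4 over GF(2): s⁴ + s + 1, s⁴ + s³ + 1, s⁴ + s³ + s² + s + 1.
None of them divide h (all give nonzero remainder).
No irreducible factor of degree ≤ 4 exists, so h is irreducible over GF(2).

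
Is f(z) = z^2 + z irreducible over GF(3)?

Check for roots in GF(3): f(0) = 0 → root; f(1) = 2; f(2) = 0 → root.
f(0) = 0, so (z) divides f(z); f is reducible.

No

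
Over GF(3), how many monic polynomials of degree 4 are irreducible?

18

x^(3^4) − x is the product of all monic irreducibles of degree dividing 4; Möbius inversion gives N = (1/4) Σ μ(4/d)·3^d.
Divisors of 4: 1, 2, 4; μ(4/d) for each: 0, -1, 1.
Σ = − 3^2 + 3^4 = 72.
N = 72/4 = 18.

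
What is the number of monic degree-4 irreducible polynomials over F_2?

x^(2^4) − x is the product of all monic irreducibles of degree dividing 4; Möbius inversion gives N = (1/4) Σ μ(4/d)·2^d.
Divisors of 4: 1, 2, 4; μ(4/d) for each: 0, -1, 1.
Σ = − 2^2 + 2^4 = 12.
N = 12/4 = 3.

3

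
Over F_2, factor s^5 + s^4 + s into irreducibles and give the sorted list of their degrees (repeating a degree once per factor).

1, 4

Write h(s) = s^5 + s^4 + s.
Roots in F_2: h(0) = 0 → root; h(1) = 1.
Linear factors from roots: (s).
Complete factorization: h(s) = (s)·(s^4 + s^3 + 1).
Factor degrees with multiplicity: 1 + 4 = 5.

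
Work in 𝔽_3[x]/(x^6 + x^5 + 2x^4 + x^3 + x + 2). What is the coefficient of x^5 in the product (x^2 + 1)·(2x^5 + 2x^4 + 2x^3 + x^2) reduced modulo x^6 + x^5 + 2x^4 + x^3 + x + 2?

Multiply in 𝔽_3[x]: (x^2 + 1)·(2x^5 + 2x^4 + 2x^3 + x^2) = 2x^7 + 2x^6 + x^5 + 2x^3 + x^2.
Reduce using x^6 ≡ 2x^5 + x^4 + 2x^3 + 2x + 1 (mod x^6 + x^5 + 2x^4 + x^3 + x + 2).
Reduced: x^4 + 2x^3 + 2x^2 + 2x.

0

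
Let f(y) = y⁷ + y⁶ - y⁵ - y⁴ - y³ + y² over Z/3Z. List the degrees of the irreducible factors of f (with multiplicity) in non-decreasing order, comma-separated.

1, 1, 1, 1, 1, 2

Roots in Z/3Z: f(0) = 0 → root; f(1) = 0 → root; f(2) = 2.
Linear factors from roots: (y), (y - 1).
Complete factorization: f(y) = (y)^2·(y - 1)^3·(y² + y - 1).
Factor degrees with multiplicity: 1 + 1 + 1 + 1 + 1 + 2 = 7.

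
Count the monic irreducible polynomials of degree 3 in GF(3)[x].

8

The number of monic irreducibles of degree 3 over GF(3) is (1/3)·Σ_{d∣3} μ(3/d) 3^d.
Divisors of 3: 1, 3; μ(3/d) for each: -1, 1.
Σ = − 3^1 + 3^3 = 24.
N = 24/3 = 8.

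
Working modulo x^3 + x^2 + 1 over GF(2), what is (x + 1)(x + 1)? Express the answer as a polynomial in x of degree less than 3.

x^2 + 1

Multiply in GF(2)[x]: (x + 1)·(x + 1) = x^2 + 1.
Reduced: x^2 + 1.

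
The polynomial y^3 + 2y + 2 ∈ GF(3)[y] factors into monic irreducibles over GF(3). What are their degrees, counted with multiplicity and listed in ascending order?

3

Write h(y) = y^3 + 2y + 2.
Roots in GF(3): h(0) = 2; h(1) = 2; h(2) = 2.
Complete factorization: h(y) = (y^3 + 2y + 2).
Factor degrees with multiplicity: 3 = 3.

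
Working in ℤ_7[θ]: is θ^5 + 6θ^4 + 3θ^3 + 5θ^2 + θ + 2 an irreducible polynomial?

Write h(θ) = θ^5 + 6θ^4 + 3θ^3 + 5θ^2 + θ + 2.
Check for roots in ℤ_7: h(0) = 2; h(1) = 4; h(2) = 1; h(3) = 6; h(4) = 3; h(5) = 4; h(6) = 1.
No roots, so no linear factors.
Degree-2 irreducible divisors: test the 21 monic irreducibles of degree 2 over GF(7).
None of them divide h (all give nonzero remainder).
No irreducible factor of degree ≤ 2 exists, so h is irreducible over GF(7).

Yes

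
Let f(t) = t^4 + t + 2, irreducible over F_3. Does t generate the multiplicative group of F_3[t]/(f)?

Yes

|GF(3^4)^×| = 3^4 − 1 = 80. Prime factorization: 80 = 2^4·5.
f is primitive ⇔ t has order 80 in GF(3)[t]/(f), i.e. t^(80/q) ≠ 1 for each prime q | 80.
t^(40) mod f = 2.
t^(16) mod f = 2t^3 + t + 2.
None equal 1, so t has full order 80; f is primitive.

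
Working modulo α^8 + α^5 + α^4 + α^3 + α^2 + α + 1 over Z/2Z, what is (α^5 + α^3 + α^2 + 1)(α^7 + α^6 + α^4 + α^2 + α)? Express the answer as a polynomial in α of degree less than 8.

Multiply in Z/2Z[α]: (α^5 + α^3 + α^2 + 1)·(α^7 + α^6 + α^4 + α^2 + α) = α^12 + α^11 + α^10 + α^9 + α^8 + α^7 + α^6 + α^5 + α^4 + α^3 + α^2 + α.
Reduce using α^8 ≡ α^5 + α^4 + α^3 + α^2 + α + 1 (mod α^8 + α^5 + α^4 + α^3 + α^2 + α + 1).
Reduced: α^5 + α^4 + α^2 + 1.

α^5 + α^4 + α^2 + 1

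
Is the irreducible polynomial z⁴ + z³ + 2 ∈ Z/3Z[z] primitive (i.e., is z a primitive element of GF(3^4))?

Yes

Write f(z) = z⁴ + z³ + 2.
|GF(3^4)^×| = 3^4 − 1 = 80. Prime factorization: 80 = 2^4·5.
f is primitive ⇔ z has order 80 in GF(3)[z]/(f), i.e. z^(80/q) ≠ 1 for each prime q | 80.
z^(40) mod f = 2.
z^(16) mod f = 2z² + 2z + 2.
None equal 1, so z has full order 80; f is primitive.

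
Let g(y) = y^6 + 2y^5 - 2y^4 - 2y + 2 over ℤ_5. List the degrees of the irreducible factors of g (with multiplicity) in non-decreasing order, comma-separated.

Roots in ℤ_5: g(0) = 2; g(1) = 1; g(2) = 4; g(3) = 4; g(4) = 1.
Complete factorization: g(y) = (y^6 + 2y^5 - 2y^4 - 2y + 2).
Factor degrees with multiplicity: 6 = 6.

6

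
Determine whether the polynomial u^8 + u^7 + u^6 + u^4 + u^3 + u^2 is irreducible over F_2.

Write P(u) = u^8 + u^7 + u^6 + u^4 + u^3 + u^2.
Check for roots in F_2: P(0) = 0 → root; P(1) = 0 → root.
P(0) = 0, so (u) divides P(u); P is reducible.

No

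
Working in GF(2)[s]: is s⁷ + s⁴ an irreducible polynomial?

Write m(s) = s⁷ + s⁴.
Check for roots in GF(2): m(0) = 0 → root; m(1) = 0 → root.
m(0) = 0, so (s) divides m(s); m is reducible.

No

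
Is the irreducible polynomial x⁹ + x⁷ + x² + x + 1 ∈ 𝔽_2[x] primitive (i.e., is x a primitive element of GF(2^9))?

Yes

Write f(x) = x⁹ + x⁷ + x² + x + 1.
|GF(2^9)^×| = 2^9 − 1 = 511. Prime factorization: 511 = 7·73.
f is primitive ⇔ x has order 511 in GF(2)[x]/(f), i.e. x^(511/q) ≠ 1 for each prime q | 511.
x^(73) mod f = x⁵ + x⁴ + x³ + x².
x^(7) mod f = x⁷.
None equal 1, so x has full order 511; f is primitive.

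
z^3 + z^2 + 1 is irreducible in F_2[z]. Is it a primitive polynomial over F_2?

Write f(z) = z^3 + z^2 + 1.
|GF(2^3)^×| = 2^3 − 1 = 7. Prime factorization: 7 = 7.
f is primitive ⇔ z has order 7 in GF(2)[z]/(f), i.e. z^(7/q) ≠ 1 for each prime q | 7.
z^(1) mod f = z.
None equal 1, so z has full order 7; f is primitive.

Yes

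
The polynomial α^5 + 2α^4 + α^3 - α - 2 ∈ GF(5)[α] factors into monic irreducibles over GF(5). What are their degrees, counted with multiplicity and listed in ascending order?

5

Write h(α) = α^5 + 2α^4 + α^3 - α - 2.
Roots in GF(5): h(0) = 3; h(1) = 1; h(2) = 3; h(3) = 2; h(4) = 4.
Complete factorization: h(α) = (α^5 + 2α^4 + α^3 - α - 2).
Factor degrees with multiplicity: 5 = 5.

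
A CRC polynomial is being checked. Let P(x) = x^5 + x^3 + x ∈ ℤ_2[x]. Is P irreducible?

No

Check for roots in ℤ_2: P(0) = 0 → root; P(1) = 1.
P(0) = 0, so (x) divides P(x); P is reducible.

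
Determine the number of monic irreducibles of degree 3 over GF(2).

The number of monic irreducibles of degree 3 over GF(2) is (1/3)·Σ_{d∣3} μ(3/d) 2^d.
Divisors of 3: 1, 3; μ(3/d) for each: -1, 1.
Σ = − 2^1 + 2^3 = 6.
N = 6/3 = 2.

2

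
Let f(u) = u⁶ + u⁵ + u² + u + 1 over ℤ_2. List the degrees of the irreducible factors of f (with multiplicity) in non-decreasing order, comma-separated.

6

Roots in ℤ_2: f(0) = 1; f(1) = 1.
Complete factorization: f(u) = (u⁶ + u⁵ + u² + u + 1).
Factor degrees with multiplicity: 6 = 6.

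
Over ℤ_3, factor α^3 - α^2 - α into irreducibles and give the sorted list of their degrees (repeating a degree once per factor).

Write h(α) = α^3 - α^2 - α.
Roots in ℤ_3: h(0) = 0 → root; h(1) = 2; h(2) = 2.
Linear factors from roots: (α).
Complete factorization: h(α) = (α)·(α^2 - α - 1).
Factor degrees with multiplicity: 1 + 2 = 3.

1, 2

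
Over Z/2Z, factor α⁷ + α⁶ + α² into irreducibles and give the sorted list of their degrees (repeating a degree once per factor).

Write g(α) = α⁷ + α⁶ + α².
Roots in Z/2Z: g(0) = 0 → root; g(1) = 1.
Linear factors from roots: (α).
Complete factorization: g(α) = (α)^2·(α² + α + 1)·(α³ + α + 1).
Factor degrees with multiplicity: 1 + 1 + 2 + 3 = 7.

1, 1, 2, 3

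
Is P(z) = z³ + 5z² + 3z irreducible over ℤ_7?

No

Check for roots in ℤ_7: P(0) = 0 → root; P(1) = 2; P(2) = 6; P(3) = 4; P(4) = 2; P(5) = 6; P(6) = 1.
P(0) = 0, so (z) divides P(z); P is reducible.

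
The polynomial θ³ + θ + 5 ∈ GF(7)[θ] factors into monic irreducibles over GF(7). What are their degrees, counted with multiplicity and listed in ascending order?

Write h(θ) = θ³ + θ + 5.
Linear factors from roots: (θ + 6), (θ + 4).
Complete factorization: h(θ) = (θ + 6)·(θ + 4)^2.
Factor degrees with multiplicity: 1 + 1 + 1 = 3.

1, 1, 1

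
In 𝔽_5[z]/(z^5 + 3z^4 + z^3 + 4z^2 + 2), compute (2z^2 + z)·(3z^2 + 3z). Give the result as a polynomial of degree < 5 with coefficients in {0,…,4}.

Multiply in 𝔽_5[z]: (2z^2 + z)·(3z^2 + 3z) = z^4 + 4z^3 + 3z^2.
Reduced: z^4 + 4z^3 + 3z^2.

z^4 + 4z^3 + 3z^2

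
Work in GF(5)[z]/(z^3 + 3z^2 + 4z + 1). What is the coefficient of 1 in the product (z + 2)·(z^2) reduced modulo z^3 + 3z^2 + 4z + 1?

4

Multiply in GF(5)[z]: (z + 2)·(z^2) = z^3 + 2z^2.
Reduce using z^3 ≡ 2z^2 + z + 4 (mod z^3 + 3z^2 + 4z + 1).
Reduced: 4z^2 + z + 4.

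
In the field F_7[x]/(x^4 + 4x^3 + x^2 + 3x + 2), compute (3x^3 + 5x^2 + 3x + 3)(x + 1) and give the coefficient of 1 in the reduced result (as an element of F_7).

4

Multiply in F_7[x]: (3x^3 + 5x^2 + 3x + 3)·(x + 1) = 3x^4 + x^3 + x^2 + 6x + 3.
Reduce using x^4 ≡ 3x^3 + 6x^2 + 4x + 5 (mod x^4 + 4x^3 + x^2 + 3x + 2).
Reduced: 3x^3 + 5x^2 + 4x + 4.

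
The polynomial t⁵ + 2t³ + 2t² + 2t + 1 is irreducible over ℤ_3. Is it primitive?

No

Write f(t) = t⁵ + 2t³ + 2t² + 2t + 1.
|GF(3^5)^×| = 3^5 − 1 = 242. Prime factorization: 242 = 2·11^2.
f is primitive ⇔ t has order 242 in GF(3)[t]/(f), i.e. t^(242/q) ≠ 1 for each prime q | 242.
t^(121) mod f = 2.
t^(22) mod f = 1
Since t^(22) = 1, the order of t divides 22 < 242; not primitive.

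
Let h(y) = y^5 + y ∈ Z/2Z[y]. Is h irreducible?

No

Check for roots in Z/2Z: h(0) = 0 → root; h(1) = 0 → root.
h(0) = 0, so (y) divides h(y); h is reducible.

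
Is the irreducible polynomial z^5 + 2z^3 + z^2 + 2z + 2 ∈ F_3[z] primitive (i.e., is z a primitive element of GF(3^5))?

No

Write f(z) = z^5 + 2z^3 + z^2 + 2z + 2.
|GF(3^5)^×| = 3^5 − 1 = 242. Prime factorization: 242 = 2·11^2.
f is primitive ⇔ z has order 242 in GF(3)[z]/(f), i.e. z^(242/q) ≠ 1 for each prime q | 242.
z^(121) mod f = 1
z^(22) mod f = 1
Since z^(121) = 1, the order of z divides 121 < 242; not primitive.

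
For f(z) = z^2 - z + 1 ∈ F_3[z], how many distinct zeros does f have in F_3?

1

Evaluate at each of the 3 elements of F_3:
f(0) = 1; f(1) = 1; f(2) = 0 → root.
Roots: {2}.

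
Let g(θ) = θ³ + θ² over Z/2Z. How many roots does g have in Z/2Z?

Evaluate at each of the 2 elements of Z/2Z:
g(0) = 0 → root; g(1) = 0 → root.
Roots: {0, 1}.

2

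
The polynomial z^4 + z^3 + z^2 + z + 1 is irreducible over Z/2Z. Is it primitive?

No

Write f(z) = z^4 + z^3 + z^2 + z + 1.
|GF(2^4)^×| = 2^4 − 1 = 15. Prime factorization: 15 = 3·5.
f is primitive ⇔ z has order 15 in GF(2)[z]/(f), i.e. z^(15/q) ≠ 1 for each prime q | 15.
z^(5) mod f = 1
z^(3) mod f = z^3.
Since z^(5) = 1, the order of z divides 5 < 15; not primitive.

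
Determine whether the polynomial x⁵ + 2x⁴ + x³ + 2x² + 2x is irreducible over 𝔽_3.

Write m(x) = x⁵ + 2x⁴ + x³ + 2x² + 2x.
Check for roots in 𝔽_3: m(0) = 0 → root; m(1) = 2; m(2) = 0 → root.
m(0) = 0, so (x) divides m(x); m is reducible.

No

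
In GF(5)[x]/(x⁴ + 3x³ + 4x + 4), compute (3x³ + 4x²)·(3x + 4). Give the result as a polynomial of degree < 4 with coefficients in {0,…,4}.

2x^3 + x^2 + 4x + 4

Multiply in GF(5)[x]: (3x³ + 4x²)·(3x + 4) = 4x⁴ + 4x³ + x².
Reduce using x⁴ ≡ 2x³ + x + 1 (mod x⁴ + 3x³ + 4x + 4).
Reduced: 2x³ + x² + 4x + 4.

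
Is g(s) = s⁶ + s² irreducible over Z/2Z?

No

Check for roots in Z/2Z: g(0) = 0 → root; g(1) = 0 → root.
g(0) = 0, so (s) divides g(s); g is reducible.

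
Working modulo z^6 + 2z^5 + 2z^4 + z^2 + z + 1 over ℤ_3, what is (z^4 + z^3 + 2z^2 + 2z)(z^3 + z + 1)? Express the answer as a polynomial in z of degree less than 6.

Multiply in ℤ_3[z]: (z^4 + z^3 + 2z^2 + 2z)·(z^3 + z + 1) = z^7 + z^6 + z^4 + z^2 + 2z.
Reduce using z^6 ≡ z^5 + z^4 + 2z^2 + 2z + 2 (mod z^6 + 2z^5 + 2z^4 + z^2 + z + 1).
Reduced: 2z^3 + z^2 + 2z + 1.

2z^3 + z^2 + 2z + 1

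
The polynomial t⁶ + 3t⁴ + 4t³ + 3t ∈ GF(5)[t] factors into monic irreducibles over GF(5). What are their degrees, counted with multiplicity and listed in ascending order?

1, 1, 2, 2

Write h(t) = t⁶ + 3t⁴ + 4t³ + 3t.
Roots in GF(5): h(0) = 0 → root; h(1) = 1; h(2) = 0 → root; h(3) = 4; h(4) = 2.
Linear factors from roots: (t), (t + 3).
Complete factorization: h(t) = (t)·(t + 3)·(t² + 3t + 3)·(t² + 4t + 2).
Factor degrees with multiplicity: 1 + 1 + 2 + 2 = 6.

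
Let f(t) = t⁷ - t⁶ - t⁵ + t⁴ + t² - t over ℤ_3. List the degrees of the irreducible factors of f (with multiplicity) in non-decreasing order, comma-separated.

Roots in ℤ_3: f(0) = 0 → root; f(1) = 0 → root; f(2) = 2.
Linear factors from roots: (t), (t - 1).
Complete factorization: f(t) = (t)·(t - 1)·(t² - t - 1)·(t³ + t² + t - 1).
Factor degrees with multiplicity: 1 + 1 + 2 + 3 = 7.

1, 1, 2, 3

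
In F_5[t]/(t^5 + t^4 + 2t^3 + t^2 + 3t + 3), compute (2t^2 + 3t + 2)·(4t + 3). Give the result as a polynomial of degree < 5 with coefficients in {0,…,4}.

3t^3 + 3t^2 + 2t + 1

Multiply in F_5[t]: (2t^2 + 3t + 2)·(4t + 3) = 3t^3 + 3t^2 + 2t + 1.
Reduced: 3t^3 + 3t^2 + 2t + 1.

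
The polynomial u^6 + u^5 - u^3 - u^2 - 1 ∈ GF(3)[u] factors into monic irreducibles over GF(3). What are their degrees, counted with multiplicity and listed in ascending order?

6

Write f(u) = u^6 + u^5 - u^3 - u^2 - 1.
Roots in GF(3): f(0) = 2; f(1) = 2; f(2) = 2.
Complete factorization: f(u) = (u^6 + u^5 - u^3 - u^2 - 1).
Factor degrees with multiplicity: 6 = 6.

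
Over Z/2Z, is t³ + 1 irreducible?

No

Write P(t) = t³ + 1.
Check for roots in Z/2Z: P(0) = 1; P(1) = 0 → root.
P(1) = 0, so (t − 1) divides P(t); P is reducible.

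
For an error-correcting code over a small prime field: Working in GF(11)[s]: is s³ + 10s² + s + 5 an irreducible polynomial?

Write m(s) = s³ + 10s² + s + 5.
Check each element of GF(11) for a root: m(0)=5, m(1)=6, m(2)=0, m(3)=4, m(4)=2, m(5)=0, m(6)=4, m(7)=9, m(8)=10, m(9)=2, m(10)=2.
m(2) = 0, so (s − 2) divides m(s); m is reducible.

No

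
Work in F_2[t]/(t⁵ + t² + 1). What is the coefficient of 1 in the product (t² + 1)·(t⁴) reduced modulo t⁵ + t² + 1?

Multiply in F_2[t]: (t² + 1)·(t⁴) = t⁶ + t⁴.
Reduce using t⁵ ≡ t² + 1 (mod t⁵ + t² + 1).
Reduced: t⁴ + t³ + t.

0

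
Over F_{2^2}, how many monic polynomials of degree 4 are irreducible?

x^(4^4) − x is the product of all monic irreducibles of degree dividing 4; Möbius inversion gives N = (1/4) Σ μ(4/d)·4^d.
Divisors of 4: 1, 2, 4; μ(4/d) for each: 0, -1, 1.
Σ = − 4^2 + 4^4 = 240.
N = 240/4 = 60.

60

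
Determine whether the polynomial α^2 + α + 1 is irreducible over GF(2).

Yes

Write h(α) = α^2 + α + 1.
Check for roots in GF(2): h(0) = 1; h(1) = 1.
No roots. A degree-2 polynomial over a field with no linear factor is irreducible.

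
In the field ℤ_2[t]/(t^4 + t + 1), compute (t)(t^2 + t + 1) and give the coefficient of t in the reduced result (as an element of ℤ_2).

1

Multiply in ℤ_2[t]: (t)·(t^2 + t + 1) = t^3 + t^2 + t.
Reduced: t^3 + t^2 + t.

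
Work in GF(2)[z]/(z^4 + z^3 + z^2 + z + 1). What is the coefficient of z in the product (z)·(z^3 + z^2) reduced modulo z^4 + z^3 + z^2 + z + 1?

Multiply in GF(2)[z]: (z)·(z^3 + z^2) = z^4 + z^3.
Reduce using z^4 ≡ z^3 + z^2 + z + 1 (mod z^4 + z^3 + z^2 + z + 1).
Reduced: z^2 + z + 1.

1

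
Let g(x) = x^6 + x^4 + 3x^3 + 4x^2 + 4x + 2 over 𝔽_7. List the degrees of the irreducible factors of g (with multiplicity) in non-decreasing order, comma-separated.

Complete factorization: g(x) = (x^6 + x^4 + 3x^3 + 4x^2 + 4x + 2).
Factor degrees with multiplicity: 6 = 6.

6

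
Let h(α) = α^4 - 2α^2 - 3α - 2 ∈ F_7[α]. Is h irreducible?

Check for roots in F_7: h(0) = 5; h(1) = 1; h(2) = 0 → root; h(3) = 3; h(4) = 0 → root; h(5) = 5; h(6) = 0 → root.
h(2) = 0, so (α − 2) divides h(α); h is reducible.

No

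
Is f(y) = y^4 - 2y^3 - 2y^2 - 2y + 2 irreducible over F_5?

Check for roots in F_5: f(0) = 2; f(1) = 2; f(2) = 0 → root; f(3) = 0 → root; f(4) = 0 → root.
f(2) = 0, so (y − 2) divides f(y); f is reducible.

No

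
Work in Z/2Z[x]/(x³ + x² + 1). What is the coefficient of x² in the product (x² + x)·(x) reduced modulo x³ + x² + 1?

0

Multiply in Z/2Z[x]: (x² + x)·(x) = x³ + x².
Reduce using x³ ≡ x² + 1 (mod x³ + x² + 1).
Reduced: 1.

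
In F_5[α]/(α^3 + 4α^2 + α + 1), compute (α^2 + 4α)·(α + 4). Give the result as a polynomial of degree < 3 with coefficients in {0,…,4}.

4α^2 + 4

Multiply in F_5[α]: (α^2 + 4α)·(α + 4) = α^3 + 3α^2 + α.
Reduce using α^3 ≡ α^2 + 4α + 4 (mod α^3 + 4α^2 + α + 1).
Reduced: 4α^2 + 4.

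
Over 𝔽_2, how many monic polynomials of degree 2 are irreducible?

1

Gauss's count: N_{2}(2) = (1/2) Σ_{d|2} μ(2/d)·2^d.
Divisors of 2: 1, 2; μ(2/d) for each: -1, 1.
Σ = − 2^1 + 2^2 = 2.
N = 2/2 = 1.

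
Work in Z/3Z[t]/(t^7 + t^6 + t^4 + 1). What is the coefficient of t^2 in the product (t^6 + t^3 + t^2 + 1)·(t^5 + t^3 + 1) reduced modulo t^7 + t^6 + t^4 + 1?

Multiply in Z/3Z[t]: (t^6 + t^3 + t^2 + 1)·(t^5 + t^3 + 1) = t^11 + t^9 + t^8 + t^7 + 2t^6 + 2t^5 + 2t^3 + t^2 + 1.
Reduce using t^7 ≡ 2t^6 + 2t^4 + 2 (mod t^7 + t^6 + t^4 + 1).
Reduced: 2t^6 + t^5 + t^4 + 2t^2 + 2t.

2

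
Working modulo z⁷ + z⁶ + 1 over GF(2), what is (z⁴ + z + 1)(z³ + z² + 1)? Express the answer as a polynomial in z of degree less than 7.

z^2 + z

Multiply in GF(2)[z]: (z⁴ + z + 1)·(z³ + z² + 1) = z⁷ + z⁶ + z² + z + 1.
Reduce using z⁷ ≡ z⁶ + 1 (mod z⁷ + z⁶ + 1).
Reduced: z² + z.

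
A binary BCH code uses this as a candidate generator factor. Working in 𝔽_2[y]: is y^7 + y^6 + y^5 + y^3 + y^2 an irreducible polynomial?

No

Write m(y) = y^7 + y^6 + y^5 + y^3 + y^2.
Check for roots in 𝔽_2: m(0) = 0 → root; m(1) = 1.
m(0) = 0, so (y) divides m(y); m is reducible.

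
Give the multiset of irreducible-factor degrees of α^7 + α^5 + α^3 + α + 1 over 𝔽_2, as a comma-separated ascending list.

7

Write h(α) = α^7 + α^5 + α^3 + α + 1.
Roots in 𝔽_2: h(0) = 1; h(1) = 1.
Complete factorization: h(α) = (α^7 + α^5 + α^3 + α + 1).
Factor degrees with multiplicity: 7 = 7.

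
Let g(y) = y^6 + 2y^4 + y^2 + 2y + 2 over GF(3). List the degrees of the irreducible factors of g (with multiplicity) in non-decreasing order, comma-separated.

Roots in GF(3): g(0) = 2; g(1) = 2; g(2) = 1.
Complete factorization: g(y) = (y^6 + 2y^4 + y^2 + 2y + 2).
Factor degrees with multiplicity: 6 = 6.

6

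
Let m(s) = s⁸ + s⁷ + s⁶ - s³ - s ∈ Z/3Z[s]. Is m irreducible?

Check for roots in Z/3Z: m(0) = 0 → root; m(1) = 1; m(2) = 0 → root.
m(0) = 0, so (s) divides m(s); m is reducible.

No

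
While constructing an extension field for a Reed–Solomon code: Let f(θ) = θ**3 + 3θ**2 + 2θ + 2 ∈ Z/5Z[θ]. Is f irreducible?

Yes

Check for roots in Z/5Z: f(0) = 2; f(1) = 3; f(2) = 1; f(3) = 2; f(4) = 2.
No roots. A degree-3 polynomial over a field with no linear factor is irreducible.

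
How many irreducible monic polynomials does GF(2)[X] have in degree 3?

Gauss's count: N_{2}(3) = (1/3) Σ_{d|3} μ(3/d)·2^d.
Divisors of 3: 1, 3; μ(3/d) for each: -1, 1.
Σ = − 2^1 + 2^3 = 6.
N = 6/3 = 2.

2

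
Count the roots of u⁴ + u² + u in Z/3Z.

2

Write f(u) = u⁴ + u² + u.
Evaluate at each of the 3 elements of Z/3Z:
f(0) = 0 → root; f(1) = 0 → root; f(2) = 1.
Roots: {0, 1}.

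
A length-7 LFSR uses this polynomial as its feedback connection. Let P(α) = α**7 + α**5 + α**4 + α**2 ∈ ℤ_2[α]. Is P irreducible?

No

Check for roots in ℤ_2: P(0) = 0 → root; P(1) = 0 → root.
P(0) = 0, so (α) divides P(α); P is reducible.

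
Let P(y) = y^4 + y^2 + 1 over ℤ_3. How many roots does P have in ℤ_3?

Evaluate at each of the 3 elements of ℤ_3:
P(0) = 1; P(1) = 0 → root; P(2) = 0 → root.
Roots: {1, 2}.

2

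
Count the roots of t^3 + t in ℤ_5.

3

Write h(t) = t^3 + t.
Evaluate at each of the 5 elements of ℤ_5:
h(0) = 0 → root; h(1) = 2; h(2) = 0 → root; h(3) = 0 → root; h(4) = 3.
Roots: {0, 2, 3}.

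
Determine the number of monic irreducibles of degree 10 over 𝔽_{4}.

The number of monic irreducibles of degree 10 over GF(4) is (1/10)·Σ_{d∣10} μ(10/d) 4^d.
Divisors of 10: 1, 2, 5, 10; μ(10/d) for each: 1, -1, -1, 1.
Σ = 4^1 − 4^2 − 4^5 + 4^10 = 1047540.
N = 1047540/10 = 104754.

104754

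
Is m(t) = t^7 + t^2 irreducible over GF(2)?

Check for roots in GF(2): m(0) = 0 → root; m(1) = 0 → root.
m(0) = 0, so (t) divides m(t); m is reducible.

No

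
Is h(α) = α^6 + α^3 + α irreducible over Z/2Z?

Check for roots in Z/2Z: h(0) = 0 → root; h(1) = 1.
h(0) = 0, so (α) divides h(α); h is reducible.

No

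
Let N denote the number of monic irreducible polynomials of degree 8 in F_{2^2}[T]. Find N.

By the necklace-counting formula, N_4(8) = (1/8) Σ_{d|8} μ(8/d)·4^d.
Divisors of 8: 1, 2, 4, 8; μ(8/d) for each: 0, 0, -1, 1.
Σ = − 4^4 + 4^8 = 65280.
N = 65280/8 = 8160.

8160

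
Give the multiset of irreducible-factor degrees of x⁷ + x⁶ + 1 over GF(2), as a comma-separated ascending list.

Write f(x) = x⁷ + x⁶ + 1.
Roots in GF(2): f(0) = 1; f(1) = 1.
Complete factorization: f(x) = (x⁷ + x⁶ + 1).
Factor degrees with multiplicity: 7 = 7.

7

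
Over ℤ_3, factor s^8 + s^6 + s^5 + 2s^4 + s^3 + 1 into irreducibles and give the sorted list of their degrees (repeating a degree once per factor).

Write g(s) = s^8 + s^6 + s^5 + 2s^4 + s^3 + 1.
Roots in ℤ_3: g(0) = 1; g(1) = 1; g(2) = 0 → root.
Linear factors from roots: (s + 1).
Complete factorization: g(s) = (s + 1)·(s^2 + 1)·(s^2 + 2s + 2)·(s^3 + 2s + 2).
Factor degrees with multiplicity: 1 + 2 + 2 + 3 = 8.

1, 2, 2, 3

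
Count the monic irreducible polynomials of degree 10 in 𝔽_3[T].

5880

Gauss's count: N_{3}(10) = (1/10) Σ_{d|10} μ(10/d)·3^d.
Divisors of 10: 1, 2, 5, 10; μ(10/d) for each: 1, -1, -1, 1.
Σ = 3^1 − 3^2 − 3^5 + 3^10 = 58800.
N = 58800/10 = 5880.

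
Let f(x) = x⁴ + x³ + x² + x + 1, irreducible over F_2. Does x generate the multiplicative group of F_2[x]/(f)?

|GF(2^4)^×| = 2^4 − 1 = 15. Prime factorization: 15 = 3·5.
f is primitive ⇔ x has order 15 in GF(2)[x]/(f), i.e. x^(15/q) ≠ 1 for each prime q | 15.
x^(5) mod f = 1
x^(3) mod f = x³.
Since x^(5) = 1, the order of x divides 5 < 15; not primitive.

No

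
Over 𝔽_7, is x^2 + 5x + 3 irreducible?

Write P(x) = x^2 + 5x + 3.
Check for roots in 𝔽_7: P(0) = 3; P(1) = 2; P(2) = 3; P(3) = 6; P(4) = 4; P(5) = 4; P(6) = 6.
No roots. A degree-2 polynomial over a field with no linear factor is irreducible.

Yes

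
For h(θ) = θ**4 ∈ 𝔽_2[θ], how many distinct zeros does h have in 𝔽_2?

Evaluate at each of the 2 elements of 𝔽_2:
h(0) = 0 → root; h(1) = 1.
Roots: {0}.

1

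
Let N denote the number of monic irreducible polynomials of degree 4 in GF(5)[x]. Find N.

The number of monic irreducibles of degree 4 over GF(5) is (1/4)·Σ_{d∣4} μ(4/d) 5^d.
Divisors of 4: 1, 2, 4; μ(4/d) for each: 0, -1, 1.
Σ = − 5^2 + 5^4 = 600.
N = 600/4 = 150.

150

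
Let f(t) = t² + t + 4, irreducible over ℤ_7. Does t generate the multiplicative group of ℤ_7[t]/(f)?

No

|GF(7^2)^×| = 7^2 − 1 = 48. Prime factorization: 48 = 2^4·3.
f is primitive ⇔ t has order 48 in GF(7)[t]/(f), i.e. t^(48/q) ≠ 1 for each prime q | 48.
t^(24) mod f = 1
t^(16) mod f = 2.
Since t^(24) = 1, the order of t divides 24 < 48; not primitive.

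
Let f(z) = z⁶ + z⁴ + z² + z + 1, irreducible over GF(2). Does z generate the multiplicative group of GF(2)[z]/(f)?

|GF(2^6)^×| = 2^6 − 1 = 63. Prime factorization: 63 = 3^2·7.
f is primitive ⇔ z has order 63 in GF(2)[z]/(f), i.e. z^(63/q) ≠ 1 for each prime q | 63.
z^(21) mod f = 1
z^(9) mod f = z⁴ + z² + z.
Since z^(21) = 1, the order of z divides 21 < 63; not primitive.

No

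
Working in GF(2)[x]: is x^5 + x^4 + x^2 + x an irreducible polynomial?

No

Write P(x) = x^5 + x^4 + x^2 + x.
Check for roots in GF(2): P(0) = 0 → root; P(1) = 0 → root.
P(0) = 0, so (x) divides P(x); P is reducible.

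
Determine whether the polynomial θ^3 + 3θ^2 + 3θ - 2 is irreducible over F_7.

Yes

Write P(θ) = θ^3 + 3θ^2 + 3θ - 2.
Check for roots in F_7: P(0) = 5; P(1) = 5; P(2) = 3; P(3) = 5; P(4) = 3; P(5) = 3; P(6) = 4.
No roots. A degree-3 polynomial over a field with no linear factor is irreducible.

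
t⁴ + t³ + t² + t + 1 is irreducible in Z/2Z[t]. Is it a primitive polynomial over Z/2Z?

No

Write f(t) = t⁴ + t³ + t² + t + 1.
|GF(2^4)^×| = 2^4 − 1 = 15. Prime factorization: 15 = 3·5.
f is primitive ⇔ t has order 15 in GF(2)[t]/(f), i.e. t^(15/q) ≠ 1 for each prime q | 15.
t^(5) mod f = 1
t^(3) mod f = t³.
Since t^(5) = 1, the order of t divides 5 < 15; not primitive.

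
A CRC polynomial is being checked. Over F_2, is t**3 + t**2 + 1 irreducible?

Write h(t) = t**3 + t**2 + 1.
Check for roots in F_2: h(0) = 1; h(1) = 1.
No roots. A degree-3 polynomial over a field with no linear factor is irreducible.

Yes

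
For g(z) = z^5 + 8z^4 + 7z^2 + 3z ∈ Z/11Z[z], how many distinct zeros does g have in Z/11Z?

Evaluate at each of the 11 elements of Z/11Z:
g(0) = 0 → root; g(1) = 8; g(2) = 7; g(3) = 6; g(4) = 6; g(5) = 10; g(6) = 0 → root; g(7) = 2; g(8) = 8; g(9) = 8; g(10) = 0 → root.
Roots: {0, 6, 10}.

3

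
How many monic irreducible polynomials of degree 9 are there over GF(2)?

x^(2^9) − x is the product of all monic irreducibles of degree dividing 9; Möbius inversion gives N = (1/9) Σ μ(9/d)·2^d.
Divisors of 9: 1, 3, 9; μ(9/d) for each: 0, -1, 1.
Σ = − 2^3 + 2^9 = 504.
N = 504/9 = 56.

56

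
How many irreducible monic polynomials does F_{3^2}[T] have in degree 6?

x^(9^6) − x is the product of all monic irreducibles of degree dividing 6; Möbius inversion gives N = (1/6) Σ μ(6/d)·9^d.
Divisors of 6: 1, 2, 3, 6; μ(6/d) for each: 1, -1, -1, 1.
Σ = 9^1 − 9^2 − 9^3 + 9^6 = 530640.
N = 530640/6 = 88440.

88440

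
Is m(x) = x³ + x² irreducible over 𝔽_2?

Check for roots in 𝔽_2: m(0) = 0 → root; m(1) = 0 → root.
m(0) = 0, so (x) divides m(x); m is reducible.

No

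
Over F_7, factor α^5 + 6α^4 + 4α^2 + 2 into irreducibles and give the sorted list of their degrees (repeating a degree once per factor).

5

Write g(α) = α^5 + 6α^4 + 4α^2 + 2.
Complete factorization: g(α) = (α^5 + 6α^4 + 4α^2 + 2).
Factor degrees with multiplicity: 5 = 5.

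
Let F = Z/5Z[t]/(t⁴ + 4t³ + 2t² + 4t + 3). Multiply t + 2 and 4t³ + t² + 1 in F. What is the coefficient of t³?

3

Multiply in Z/5Z[t]: (t + 2)·(4t³ + t² + 1) = 4t⁴ + 4t³ + 2t² + t + 2.
Reduce using t⁴ ≡ t³ + 3t² + t + 2 (mod t⁴ + 4t³ + 2t² + 4t + 3).
Reduced: 3t³ + 4t².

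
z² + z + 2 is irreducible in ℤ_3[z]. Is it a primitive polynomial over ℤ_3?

Yes

Write f(z) = z² + z + 2.
|GF(3^2)^×| = 3^2 − 1 = 8. Prime factorization: 8 = 2^3.
f is primitive ⇔ z has order 8 in GF(3)[z]/(f), i.e. z^(8/q) ≠ 1 for each prime q | 8.
z^(4) mod f = 2.
None equal 1, so z has full order 8; f is primitive.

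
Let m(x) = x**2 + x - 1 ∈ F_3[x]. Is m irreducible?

Yes

Check for roots in F_3: m(0) = 2; m(1) = 1; m(2) = 2.
No roots. A degree-2 polynomial over a field with no linear factor is irreducible.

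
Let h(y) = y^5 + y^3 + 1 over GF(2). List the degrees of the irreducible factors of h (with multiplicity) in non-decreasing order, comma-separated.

5

Roots in GF(2): h(0) = 1; h(1) = 1.
Complete factorization: h(y) = (y^5 + y^3 + 1).
Factor degrees with multiplicity: 5 = 5.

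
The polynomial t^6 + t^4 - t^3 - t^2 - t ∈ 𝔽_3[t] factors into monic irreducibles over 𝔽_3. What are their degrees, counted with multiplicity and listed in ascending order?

Write h(t) = t^6 + t^4 - t^3 - t^2 - t.
Roots in 𝔽_3: h(0) = 0 → root; h(1) = 2; h(2) = 0 → root.
Linear factors from roots: (t), (t + 1).
Complete factorization: h(t) = (t)·(t + 1)^2·(t^3 + t^2 + t - 1).
Factor degrees with multiplicity: 1 + 1 + 1 + 3 = 6.

1, 1, 1, 3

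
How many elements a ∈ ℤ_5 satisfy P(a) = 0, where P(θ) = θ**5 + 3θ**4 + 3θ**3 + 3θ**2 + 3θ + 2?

Evaluate at each of the 5 elements of ℤ_5:
P(0) = 2; P(1) = 0 → root; P(2) = 4; P(3) = 0 → root; P(4) = 1.
Roots: {1, 3}.

2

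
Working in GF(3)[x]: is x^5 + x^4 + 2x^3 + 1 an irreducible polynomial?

Yes

Write g(x) = x^5 + x^4 + 2x^3 + 1.
Check for roots in GF(3): g(0) = 1; g(1) = 2; g(2) = 2.
No roots, so no linear factors.
Monic irreducibles of degree 2 over GF(3): x^2 + 1, x^2 + x + 2, x^2 + 2x + 2.
None of them divide g (all give nonzero remainder).
No irreducible factor of degree ≤ 2 exists, so g is irreducible over GF(3).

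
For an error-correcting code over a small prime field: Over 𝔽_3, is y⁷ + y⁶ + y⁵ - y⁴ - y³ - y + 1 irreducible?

Write P(y) = y⁷ + y⁶ + y⁵ - y⁴ - y³ - y + 1.
Check for roots in 𝔽_3: P(0) = 1; P(1) = 1; P(2) = 1.
No roots, so no linear factors.
Monic irreducibles of degree 2 over GF(3): y² + 1, y² + y - 1, y² - y - 1.
None of them divide P (all give nonzero remainder).
Degree-3 irreducible divisors: test the 8 monic irreducibles of degree 3 over GF(3).
None of them divide P (all give nonzero remainder).
No irreducible factor of degree ≤ 3 exists, so P is irreducible over GF(3).

Yes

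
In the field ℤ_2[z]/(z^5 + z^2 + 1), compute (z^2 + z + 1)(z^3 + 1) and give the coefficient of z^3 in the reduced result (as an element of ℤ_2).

Multiply in ℤ_2[z]: (z^2 + z + 1)·(z^3 + 1) = z^5 + z^4 + z^3 + z^2 + z + 1.
Reduce using z^5 ≡ z^2 + 1 (mod z^5 + z^2 + 1).
Reduced: z^4 + z^3 + z.

1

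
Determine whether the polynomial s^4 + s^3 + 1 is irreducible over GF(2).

Write f(s) = s^4 + s^3 + 1.
Check for roots in GF(2): f(0) = 1; f(1) = 1.
No roots, so no linear factors.
Monic irreducibles of degree 2 over GF(2): s^2 + s + 1.
None of them divide f (all give nonzero remainder).
No irreducible factor of degree ≤ 2 exists, so f is irreducible over GF(2).

Yes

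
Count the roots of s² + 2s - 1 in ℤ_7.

2

Write f(s) = s² + 2s - 1.
Evaluate at each of the 7 elements of ℤ_7:
f(0) = 6; f(1) = 2; f(2) = 0 → root; f(3) = 0 → root; f(4) = 2; f(5) = 6; f(6) = 5.
Roots: {2, 3}.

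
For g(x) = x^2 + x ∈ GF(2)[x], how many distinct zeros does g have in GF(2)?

2

Evaluate at each of the 2 elements of GF(2):
g(0) = 0 → root; g(1) = 0 → root.
Roots: {0, 1}.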